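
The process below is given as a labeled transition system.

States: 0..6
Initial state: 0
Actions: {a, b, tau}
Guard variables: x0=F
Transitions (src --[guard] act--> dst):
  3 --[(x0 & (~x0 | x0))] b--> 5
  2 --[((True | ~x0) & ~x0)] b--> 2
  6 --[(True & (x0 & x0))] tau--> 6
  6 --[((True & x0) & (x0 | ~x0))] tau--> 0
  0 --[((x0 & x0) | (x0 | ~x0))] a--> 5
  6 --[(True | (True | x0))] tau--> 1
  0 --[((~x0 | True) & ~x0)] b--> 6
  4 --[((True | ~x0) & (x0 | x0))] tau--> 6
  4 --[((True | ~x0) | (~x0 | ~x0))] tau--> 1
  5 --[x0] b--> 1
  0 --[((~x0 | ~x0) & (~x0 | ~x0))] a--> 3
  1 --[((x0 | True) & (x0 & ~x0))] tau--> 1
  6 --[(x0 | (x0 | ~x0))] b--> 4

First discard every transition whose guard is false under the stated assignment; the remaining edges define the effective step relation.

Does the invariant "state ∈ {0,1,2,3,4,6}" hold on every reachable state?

Answer: INVARIANT VIOLATED at state 5

Analysis:
Allowed set {0,1,2,3,4,6}
Reach set: {0,1,3,4,5,6}
  0: ✓
  1: ✓
  3: ✓
  4: ✓
  5: outside
  6: ✓
reach 5 via a — violates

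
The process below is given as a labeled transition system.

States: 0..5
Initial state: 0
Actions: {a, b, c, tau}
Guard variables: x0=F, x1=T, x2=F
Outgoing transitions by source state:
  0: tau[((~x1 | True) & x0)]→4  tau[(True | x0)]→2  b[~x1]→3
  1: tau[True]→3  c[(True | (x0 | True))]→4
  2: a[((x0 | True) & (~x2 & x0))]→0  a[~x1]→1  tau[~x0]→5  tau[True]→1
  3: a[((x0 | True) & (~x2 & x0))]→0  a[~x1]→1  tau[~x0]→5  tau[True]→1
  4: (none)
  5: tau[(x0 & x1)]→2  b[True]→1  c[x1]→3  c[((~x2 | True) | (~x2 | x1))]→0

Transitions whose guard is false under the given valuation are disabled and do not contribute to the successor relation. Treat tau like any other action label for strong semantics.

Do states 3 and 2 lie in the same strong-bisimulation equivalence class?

Answer: BISIMILAR

Working:
Compute ~ classes (split until stable):
  round 0: {{0,1,2,3,4,5}}
  round 1: {{0,2,3},{1},{4},{5}}
  round 2: {{0},{1},{2,3},{4},{5}}
Fixed point at round 3; 5 class(es).
3∈{2,3}, 2∈{2,3}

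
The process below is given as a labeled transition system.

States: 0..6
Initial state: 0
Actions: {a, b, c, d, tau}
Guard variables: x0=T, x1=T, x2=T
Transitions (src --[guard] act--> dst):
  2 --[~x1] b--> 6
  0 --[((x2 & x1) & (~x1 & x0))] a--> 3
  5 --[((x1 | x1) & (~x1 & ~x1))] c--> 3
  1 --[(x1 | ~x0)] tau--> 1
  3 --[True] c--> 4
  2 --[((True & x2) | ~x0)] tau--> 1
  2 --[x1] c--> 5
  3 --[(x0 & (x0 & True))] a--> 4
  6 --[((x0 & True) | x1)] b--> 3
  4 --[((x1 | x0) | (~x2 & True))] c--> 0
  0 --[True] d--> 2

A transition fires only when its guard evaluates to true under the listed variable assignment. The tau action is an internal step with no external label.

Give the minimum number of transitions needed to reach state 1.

Answer: 2

Trace:
BFS to 1:
  L0 = {0}
  L1 = {2}
  L2 = {1,5}
depth(1)=2, e.g. d·tau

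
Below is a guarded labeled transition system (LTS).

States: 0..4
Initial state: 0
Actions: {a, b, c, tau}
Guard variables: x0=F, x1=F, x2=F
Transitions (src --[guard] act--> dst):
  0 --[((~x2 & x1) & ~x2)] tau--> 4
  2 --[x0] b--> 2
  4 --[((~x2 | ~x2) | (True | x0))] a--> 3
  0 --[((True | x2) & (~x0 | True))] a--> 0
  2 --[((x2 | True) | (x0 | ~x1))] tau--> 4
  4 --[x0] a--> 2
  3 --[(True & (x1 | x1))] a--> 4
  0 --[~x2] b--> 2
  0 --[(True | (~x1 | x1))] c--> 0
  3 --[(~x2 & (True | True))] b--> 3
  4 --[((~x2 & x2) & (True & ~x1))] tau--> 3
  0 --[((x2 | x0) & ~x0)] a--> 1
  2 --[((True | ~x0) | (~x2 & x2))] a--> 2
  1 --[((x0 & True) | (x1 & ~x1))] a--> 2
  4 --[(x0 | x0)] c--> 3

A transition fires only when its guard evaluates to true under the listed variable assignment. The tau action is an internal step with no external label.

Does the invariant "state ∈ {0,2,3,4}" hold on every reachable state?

Inv-set: {0,2,3,4}
Reach set: {0,2,3,4}
  0: ok
  2: ok
  3: ok
  4: ok

Answer: INVARIANT HOLDS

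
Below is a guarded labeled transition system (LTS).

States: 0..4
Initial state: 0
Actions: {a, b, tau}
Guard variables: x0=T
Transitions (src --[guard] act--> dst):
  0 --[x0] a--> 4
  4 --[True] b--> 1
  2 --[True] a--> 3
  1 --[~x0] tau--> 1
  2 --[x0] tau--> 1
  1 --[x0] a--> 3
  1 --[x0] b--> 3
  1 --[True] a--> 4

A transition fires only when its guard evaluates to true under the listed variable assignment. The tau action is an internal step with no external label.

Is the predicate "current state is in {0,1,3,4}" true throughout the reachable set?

Inv-set: {0,1,3,4}
Reach set: {0,1,3,4}
  0: ok
  1: ok
  3: ok
  4: ok

Answer: INVARIANT HOLDS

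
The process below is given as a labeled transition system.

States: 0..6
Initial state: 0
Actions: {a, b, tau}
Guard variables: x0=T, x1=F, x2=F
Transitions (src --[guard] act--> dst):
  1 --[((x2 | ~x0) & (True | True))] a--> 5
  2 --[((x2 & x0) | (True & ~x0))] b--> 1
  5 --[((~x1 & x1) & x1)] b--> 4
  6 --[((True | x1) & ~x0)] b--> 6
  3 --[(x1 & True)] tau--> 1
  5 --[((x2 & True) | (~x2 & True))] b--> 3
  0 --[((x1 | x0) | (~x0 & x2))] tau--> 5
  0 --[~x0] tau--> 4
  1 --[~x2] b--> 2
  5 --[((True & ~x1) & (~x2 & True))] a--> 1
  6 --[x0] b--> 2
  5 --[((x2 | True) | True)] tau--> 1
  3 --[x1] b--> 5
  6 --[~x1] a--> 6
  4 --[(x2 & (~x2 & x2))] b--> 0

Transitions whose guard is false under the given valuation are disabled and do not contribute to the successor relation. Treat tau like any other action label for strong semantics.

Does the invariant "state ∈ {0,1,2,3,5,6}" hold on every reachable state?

Answer: INVARIANT HOLDS

Working:
Allowed set {0,1,2,3,5,6}
Reach set: {0,1,2,3,5}
  0: ok
  1: ok
  2: ok
  3: ok
  5: ok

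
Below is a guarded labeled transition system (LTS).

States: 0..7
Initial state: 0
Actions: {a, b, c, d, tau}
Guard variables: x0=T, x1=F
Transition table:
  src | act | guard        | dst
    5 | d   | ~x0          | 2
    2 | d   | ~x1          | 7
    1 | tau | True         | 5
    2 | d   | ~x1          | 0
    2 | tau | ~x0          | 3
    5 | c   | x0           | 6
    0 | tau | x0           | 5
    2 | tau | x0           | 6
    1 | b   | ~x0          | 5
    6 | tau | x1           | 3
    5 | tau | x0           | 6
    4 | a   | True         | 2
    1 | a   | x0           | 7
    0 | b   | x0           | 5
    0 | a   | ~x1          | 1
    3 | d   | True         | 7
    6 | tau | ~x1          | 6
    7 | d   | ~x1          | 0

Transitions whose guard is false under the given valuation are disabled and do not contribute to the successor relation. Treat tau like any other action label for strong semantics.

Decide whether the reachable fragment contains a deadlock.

Answer: DEADLOCK-FREE

Working:
Reachable = {0,1,5,6,7}
  0: a→1  b→5  tau→5  [3 exit(s)]
  1: a→7  tau→5  [2 exit(s)]
  5: c→6  tau→6  [2 exit(s)]
  6: tau→6  [1 exit(s)]
  7: d→0  [1 exit(s)]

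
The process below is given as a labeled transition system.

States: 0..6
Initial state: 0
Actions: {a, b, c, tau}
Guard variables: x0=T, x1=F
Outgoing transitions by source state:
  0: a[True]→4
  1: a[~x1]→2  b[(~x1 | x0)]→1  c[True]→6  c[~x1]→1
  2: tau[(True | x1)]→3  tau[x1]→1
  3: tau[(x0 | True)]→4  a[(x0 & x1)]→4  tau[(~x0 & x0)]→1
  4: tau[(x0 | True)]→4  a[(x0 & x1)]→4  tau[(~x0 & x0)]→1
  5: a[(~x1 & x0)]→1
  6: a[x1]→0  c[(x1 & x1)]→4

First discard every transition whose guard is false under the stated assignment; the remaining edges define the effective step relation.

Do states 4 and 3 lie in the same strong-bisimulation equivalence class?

Answer: BISIMILAR

Analysis:
Bisimulation quotient by refinement:
  P[0] = {{0,1,2,3,4,5,6}}
  P[1] = {{0,5},{1},{2,3,4},{6}}
  P[2] = {{0},{1},{2,3,4},{5},{6}}
5 equivalence class(es) (converged in 3)
4∈{2,3,4}, 3∈{2,3,4}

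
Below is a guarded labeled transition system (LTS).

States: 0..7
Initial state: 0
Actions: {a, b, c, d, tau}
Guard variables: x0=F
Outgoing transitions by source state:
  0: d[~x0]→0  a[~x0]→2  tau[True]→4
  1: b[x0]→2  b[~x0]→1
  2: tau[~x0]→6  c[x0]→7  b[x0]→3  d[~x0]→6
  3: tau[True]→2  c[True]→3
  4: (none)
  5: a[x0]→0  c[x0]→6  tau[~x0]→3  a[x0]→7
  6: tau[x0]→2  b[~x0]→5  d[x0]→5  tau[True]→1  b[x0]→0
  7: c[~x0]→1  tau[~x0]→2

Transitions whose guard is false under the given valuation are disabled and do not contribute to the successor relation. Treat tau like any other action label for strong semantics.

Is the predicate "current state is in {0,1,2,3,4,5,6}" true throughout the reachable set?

Allowed set {0,1,2,3,4,5,6}
Reachable = {0,1,2,3,4,5,6}
  0: ✓
  1: ✓
  2: ✓
  3: ✓
  4: ✓
  5: ✓
  6: ✓

Answer: INVARIANT HOLDS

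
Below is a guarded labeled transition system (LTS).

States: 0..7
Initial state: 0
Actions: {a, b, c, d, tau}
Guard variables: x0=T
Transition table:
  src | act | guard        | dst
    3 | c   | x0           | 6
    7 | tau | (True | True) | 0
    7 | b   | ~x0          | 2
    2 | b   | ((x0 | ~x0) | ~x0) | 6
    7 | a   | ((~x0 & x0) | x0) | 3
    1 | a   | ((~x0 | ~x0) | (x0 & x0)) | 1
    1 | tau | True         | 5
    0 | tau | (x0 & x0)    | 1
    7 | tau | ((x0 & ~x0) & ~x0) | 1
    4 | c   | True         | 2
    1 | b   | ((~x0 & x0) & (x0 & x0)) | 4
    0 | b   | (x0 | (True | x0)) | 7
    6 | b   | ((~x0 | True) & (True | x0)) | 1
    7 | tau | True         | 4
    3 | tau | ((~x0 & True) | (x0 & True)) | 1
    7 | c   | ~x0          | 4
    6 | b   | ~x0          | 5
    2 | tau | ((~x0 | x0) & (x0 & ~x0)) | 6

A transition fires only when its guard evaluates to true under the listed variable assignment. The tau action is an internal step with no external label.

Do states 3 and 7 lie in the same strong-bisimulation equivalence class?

Answer: NOT BISIMILAR

Working:
Refine partition for ~:
  π0 = {{0,1,2,3,4,5,6,7}}
  π1 = {{0},{1,7},{2,6},{3},{4},{5}}
  π2 = {{0},{1},{2},{3},{4},{5},{6},{7}}
Fixed point at round 3; 8 class(es).
class of 3: {3}; class of 7: {7}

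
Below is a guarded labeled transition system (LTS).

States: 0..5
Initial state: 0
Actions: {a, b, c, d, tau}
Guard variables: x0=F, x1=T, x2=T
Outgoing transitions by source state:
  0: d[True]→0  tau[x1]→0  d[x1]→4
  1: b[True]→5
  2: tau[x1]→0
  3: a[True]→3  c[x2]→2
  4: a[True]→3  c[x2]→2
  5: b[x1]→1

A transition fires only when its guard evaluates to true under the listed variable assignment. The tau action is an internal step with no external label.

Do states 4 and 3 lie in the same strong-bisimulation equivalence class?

Answer: BISIMILAR

Trace:
Compute ~ classes (split until stable):
  round 0: {{0,1,2,3,4,5}}
  round 1: {{0},{1,5},{2},{3,4}}
Fixed point at round 2; 4 class(es).
4∈{3,4}, 3∈{3,4}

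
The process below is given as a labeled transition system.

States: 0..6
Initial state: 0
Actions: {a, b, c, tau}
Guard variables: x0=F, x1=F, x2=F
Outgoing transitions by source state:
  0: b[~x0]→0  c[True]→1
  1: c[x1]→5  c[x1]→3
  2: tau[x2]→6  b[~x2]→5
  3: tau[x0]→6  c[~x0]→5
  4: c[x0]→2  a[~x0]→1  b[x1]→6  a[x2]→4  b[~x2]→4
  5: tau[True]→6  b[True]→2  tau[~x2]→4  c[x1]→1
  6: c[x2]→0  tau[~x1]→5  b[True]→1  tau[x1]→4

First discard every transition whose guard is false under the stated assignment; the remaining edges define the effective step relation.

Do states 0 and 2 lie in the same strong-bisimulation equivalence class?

Refine partition for ~:
  π0 = {{0,1,2,3,4,5,6}}
  π1 = {{0},{1},{2},{3},{4},{5,6}}
  π2 = {{0},{1},{2},{3},{4},{5},{6}}
Fixed point at round 3; 7 class(es).
[0]={0}  [2]={2}

Answer: NOT BISIMILAR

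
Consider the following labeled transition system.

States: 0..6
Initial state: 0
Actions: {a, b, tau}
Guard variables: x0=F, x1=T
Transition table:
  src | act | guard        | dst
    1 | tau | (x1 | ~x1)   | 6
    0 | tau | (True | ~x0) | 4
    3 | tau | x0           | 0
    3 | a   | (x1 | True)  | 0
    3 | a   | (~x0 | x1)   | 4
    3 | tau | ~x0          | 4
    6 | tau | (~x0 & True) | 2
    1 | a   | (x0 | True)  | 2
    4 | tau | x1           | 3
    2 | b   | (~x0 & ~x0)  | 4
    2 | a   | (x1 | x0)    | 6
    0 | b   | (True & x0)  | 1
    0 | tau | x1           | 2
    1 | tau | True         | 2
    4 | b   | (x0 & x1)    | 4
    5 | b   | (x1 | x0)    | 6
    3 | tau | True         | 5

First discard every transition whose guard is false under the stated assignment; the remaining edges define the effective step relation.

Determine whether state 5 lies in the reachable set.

After dropping false guards: 14 live edges.
L0 = {0}
L1 = {2,4}  cumulative {0,2,4}
L2 = {3,6}  cumulative {0,2,3,4,6}
L3 = {5}  cumulative {0,2,3,4,5,6}
Reachable = {0,2,3,4,5,6}
Path to 5: tau·tau·tau

Answer: REACHABLE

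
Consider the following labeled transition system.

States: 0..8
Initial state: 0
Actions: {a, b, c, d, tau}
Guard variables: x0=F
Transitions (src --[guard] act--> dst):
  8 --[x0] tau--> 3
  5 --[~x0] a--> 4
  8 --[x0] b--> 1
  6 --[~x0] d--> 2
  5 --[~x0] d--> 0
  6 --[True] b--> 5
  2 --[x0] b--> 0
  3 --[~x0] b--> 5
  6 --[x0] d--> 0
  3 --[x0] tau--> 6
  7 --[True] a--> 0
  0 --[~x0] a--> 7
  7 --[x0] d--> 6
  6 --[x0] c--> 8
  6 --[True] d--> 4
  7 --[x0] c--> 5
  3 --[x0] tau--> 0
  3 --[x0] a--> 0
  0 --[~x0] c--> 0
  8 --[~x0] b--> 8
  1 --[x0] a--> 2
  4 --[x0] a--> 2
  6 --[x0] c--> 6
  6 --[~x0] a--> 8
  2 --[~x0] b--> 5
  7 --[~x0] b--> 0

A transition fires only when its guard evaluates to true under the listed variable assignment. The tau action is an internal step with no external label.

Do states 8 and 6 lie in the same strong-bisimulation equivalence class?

Compute ~ classes (split until stable):
  π0 = {{0,1,2,3,4,5,6,7,8}}
  π1 = {{0},{1,4},{2,3,8},{5},{6},{7}}
  π2 = {{0},{1,4},{2,3},{5},{6},{7},{8}}
stable after 3 split(s): 7 block(s)
8∈{8}, 6∈{6}

Answer: NOT BISIMILAR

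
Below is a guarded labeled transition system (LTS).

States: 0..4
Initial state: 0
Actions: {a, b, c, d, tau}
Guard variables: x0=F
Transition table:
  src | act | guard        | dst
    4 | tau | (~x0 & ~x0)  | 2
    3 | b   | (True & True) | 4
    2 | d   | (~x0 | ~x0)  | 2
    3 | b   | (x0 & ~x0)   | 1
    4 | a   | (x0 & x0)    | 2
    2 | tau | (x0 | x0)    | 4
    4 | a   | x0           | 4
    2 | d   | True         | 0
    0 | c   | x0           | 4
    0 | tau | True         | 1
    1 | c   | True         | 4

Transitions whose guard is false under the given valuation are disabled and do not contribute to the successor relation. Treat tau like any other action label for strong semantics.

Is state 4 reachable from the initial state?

Answer: REACHABLE

Working:
Guard filter leaves 6 enabled edge(s).
L0 = {0}
L1 = {1}  cumulative {0,1}
L2 = {4}  cumulative {0,1,4}
L3 = {2}  cumulative {0,1,2,4}
Reachable = {0,1,2,4}
Path to 4: tau·c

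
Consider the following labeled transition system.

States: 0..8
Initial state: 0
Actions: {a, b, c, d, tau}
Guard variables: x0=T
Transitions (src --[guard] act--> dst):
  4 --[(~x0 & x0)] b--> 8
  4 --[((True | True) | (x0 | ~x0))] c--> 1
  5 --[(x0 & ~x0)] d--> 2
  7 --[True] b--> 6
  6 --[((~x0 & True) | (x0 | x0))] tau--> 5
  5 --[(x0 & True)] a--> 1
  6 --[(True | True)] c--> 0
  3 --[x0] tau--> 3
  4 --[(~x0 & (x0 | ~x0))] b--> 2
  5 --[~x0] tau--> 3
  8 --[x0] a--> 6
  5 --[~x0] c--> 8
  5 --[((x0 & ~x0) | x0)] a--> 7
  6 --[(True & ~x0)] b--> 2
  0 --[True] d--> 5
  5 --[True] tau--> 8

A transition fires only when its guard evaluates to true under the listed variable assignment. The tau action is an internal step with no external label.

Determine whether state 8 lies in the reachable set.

Answer: REACHABLE

Trace:
After dropping false guards: 10 live edges.
L0 = {0}
L1 = {5}  now seen {0,5}
L2 = {1,7,8}  now seen {0,1,5,7,8}
L3 = {6}  now seen {0,1,5,6,7,8}
Reachable = {0,1,5,6,7,8}
trace reaching 8: d·tau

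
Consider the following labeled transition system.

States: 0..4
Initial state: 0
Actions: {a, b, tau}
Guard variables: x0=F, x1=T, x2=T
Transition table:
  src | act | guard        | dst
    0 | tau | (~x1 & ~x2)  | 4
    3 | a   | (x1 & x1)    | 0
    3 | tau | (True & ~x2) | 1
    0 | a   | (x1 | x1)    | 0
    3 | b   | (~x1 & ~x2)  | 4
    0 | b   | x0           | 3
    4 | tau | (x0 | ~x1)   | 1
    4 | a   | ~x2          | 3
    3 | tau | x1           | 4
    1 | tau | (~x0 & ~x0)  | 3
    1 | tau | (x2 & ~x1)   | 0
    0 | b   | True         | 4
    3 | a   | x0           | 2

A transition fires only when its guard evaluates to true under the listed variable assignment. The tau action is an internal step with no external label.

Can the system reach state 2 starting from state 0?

Answer: UNREACHABLE

Working:
5 transition(s) survive guard evaluation.
Layer 0: {0}
Layer 1: {4}  total {0,4}
R = {0,4}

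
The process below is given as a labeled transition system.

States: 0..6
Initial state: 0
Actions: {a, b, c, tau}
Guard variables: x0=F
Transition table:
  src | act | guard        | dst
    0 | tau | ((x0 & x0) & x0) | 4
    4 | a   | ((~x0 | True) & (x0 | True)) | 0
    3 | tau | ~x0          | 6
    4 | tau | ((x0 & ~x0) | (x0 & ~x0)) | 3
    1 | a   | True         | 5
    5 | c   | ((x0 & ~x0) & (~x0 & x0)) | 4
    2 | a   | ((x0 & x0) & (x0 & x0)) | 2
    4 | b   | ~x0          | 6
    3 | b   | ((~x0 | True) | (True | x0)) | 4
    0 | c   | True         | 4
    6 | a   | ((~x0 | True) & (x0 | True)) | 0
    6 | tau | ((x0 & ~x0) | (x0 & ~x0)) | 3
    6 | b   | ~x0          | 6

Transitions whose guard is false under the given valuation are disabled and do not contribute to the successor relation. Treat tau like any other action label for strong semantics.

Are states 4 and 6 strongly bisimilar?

Bisimulation quotient by refinement:
  round 0: {{0,1,2,3,4,5,6}}
  round 1: {{0},{1},{2,5},{3},{4,6}}
stable after 2 split(s): 5 block(s)
4∈{4,6}, 6∈{4,6}

Answer: BISIMILAR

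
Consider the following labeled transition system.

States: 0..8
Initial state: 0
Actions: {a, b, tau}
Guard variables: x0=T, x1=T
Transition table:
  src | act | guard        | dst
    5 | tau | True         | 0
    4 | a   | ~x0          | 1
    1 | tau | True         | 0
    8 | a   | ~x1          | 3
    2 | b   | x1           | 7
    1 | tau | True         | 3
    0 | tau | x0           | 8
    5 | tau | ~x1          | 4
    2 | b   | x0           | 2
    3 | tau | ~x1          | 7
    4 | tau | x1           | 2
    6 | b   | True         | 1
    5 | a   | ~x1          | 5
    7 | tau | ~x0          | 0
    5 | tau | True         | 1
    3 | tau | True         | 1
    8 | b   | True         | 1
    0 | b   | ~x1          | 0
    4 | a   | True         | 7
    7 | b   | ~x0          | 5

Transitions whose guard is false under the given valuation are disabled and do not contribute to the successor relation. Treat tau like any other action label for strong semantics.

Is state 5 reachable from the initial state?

Answer: UNREACHABLE

Trace:
12 transition(s) survive guard evaluation.
depth 0: {0}
depth 1: {8}  total {0,8}
depth 2: {1}  total {0,1,8}
depth 3: {3}  total {0,1,3,8}
Reach set: {0,1,3,8}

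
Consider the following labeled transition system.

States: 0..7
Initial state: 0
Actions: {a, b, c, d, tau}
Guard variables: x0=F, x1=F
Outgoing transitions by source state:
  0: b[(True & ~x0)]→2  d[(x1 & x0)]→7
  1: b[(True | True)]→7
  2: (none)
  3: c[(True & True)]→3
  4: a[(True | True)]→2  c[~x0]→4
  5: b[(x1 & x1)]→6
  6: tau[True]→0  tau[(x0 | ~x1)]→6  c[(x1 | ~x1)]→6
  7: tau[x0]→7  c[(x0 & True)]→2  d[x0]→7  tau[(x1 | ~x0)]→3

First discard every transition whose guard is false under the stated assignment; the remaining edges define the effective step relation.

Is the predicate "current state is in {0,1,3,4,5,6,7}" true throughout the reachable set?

Answer: INVARIANT VIOLATED at state 2

Trace:
Allowed set {0,1,3,4,5,6,7}
Reach set: {0,2}
  0: ✓
  2: outside
counterexample path to 2: b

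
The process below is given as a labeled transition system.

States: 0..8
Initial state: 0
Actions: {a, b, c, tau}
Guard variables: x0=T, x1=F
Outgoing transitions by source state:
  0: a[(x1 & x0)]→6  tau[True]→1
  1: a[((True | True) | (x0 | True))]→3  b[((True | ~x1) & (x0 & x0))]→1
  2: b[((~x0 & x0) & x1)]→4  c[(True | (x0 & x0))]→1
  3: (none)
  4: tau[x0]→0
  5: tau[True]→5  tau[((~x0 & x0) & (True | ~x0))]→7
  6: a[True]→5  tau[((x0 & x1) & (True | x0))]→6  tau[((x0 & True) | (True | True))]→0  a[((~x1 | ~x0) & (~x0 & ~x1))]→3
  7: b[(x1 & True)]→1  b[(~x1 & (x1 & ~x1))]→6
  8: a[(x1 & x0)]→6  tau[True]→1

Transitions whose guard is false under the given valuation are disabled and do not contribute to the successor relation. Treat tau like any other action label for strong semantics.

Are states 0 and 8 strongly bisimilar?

Answer: BISIMILAR

Working:
Compute ~ classes (split until stable):
  round 0: {{0,1,2,3,4,5,6,7,8}}
  round 1: {{0,4,5,8},{1},{2},{3,7},{6}}
  round 2: {{0,8},{1},{2},{3,7},{4,5},{6}}
  round 3: {{0,8},{1},{2},{3,7},{4},{5},{6}}
Fixed point at round 4; 7 class(es).
class of 0: {0,8}; class of 8: {0,8}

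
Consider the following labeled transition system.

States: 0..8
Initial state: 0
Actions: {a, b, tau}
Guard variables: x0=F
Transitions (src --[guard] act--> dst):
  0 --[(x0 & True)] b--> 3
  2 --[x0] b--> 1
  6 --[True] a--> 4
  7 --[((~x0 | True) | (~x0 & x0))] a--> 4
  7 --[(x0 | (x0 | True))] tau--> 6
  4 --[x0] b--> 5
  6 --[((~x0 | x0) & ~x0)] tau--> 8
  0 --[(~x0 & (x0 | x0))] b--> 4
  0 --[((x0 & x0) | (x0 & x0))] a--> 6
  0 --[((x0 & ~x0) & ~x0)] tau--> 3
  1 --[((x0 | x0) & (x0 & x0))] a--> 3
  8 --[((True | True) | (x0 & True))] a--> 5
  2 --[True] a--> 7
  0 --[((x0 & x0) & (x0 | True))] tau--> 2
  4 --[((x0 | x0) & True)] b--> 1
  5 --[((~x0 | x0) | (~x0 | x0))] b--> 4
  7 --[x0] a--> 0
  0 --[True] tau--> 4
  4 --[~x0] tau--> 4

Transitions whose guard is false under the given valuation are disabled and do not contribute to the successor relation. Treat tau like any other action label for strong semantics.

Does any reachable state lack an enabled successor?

Answer: DEADLOCK-FREE

Trace:
Reach set: {0,4}
  0: tau→4  [deg 1]
  4: tau→4  [deg 1]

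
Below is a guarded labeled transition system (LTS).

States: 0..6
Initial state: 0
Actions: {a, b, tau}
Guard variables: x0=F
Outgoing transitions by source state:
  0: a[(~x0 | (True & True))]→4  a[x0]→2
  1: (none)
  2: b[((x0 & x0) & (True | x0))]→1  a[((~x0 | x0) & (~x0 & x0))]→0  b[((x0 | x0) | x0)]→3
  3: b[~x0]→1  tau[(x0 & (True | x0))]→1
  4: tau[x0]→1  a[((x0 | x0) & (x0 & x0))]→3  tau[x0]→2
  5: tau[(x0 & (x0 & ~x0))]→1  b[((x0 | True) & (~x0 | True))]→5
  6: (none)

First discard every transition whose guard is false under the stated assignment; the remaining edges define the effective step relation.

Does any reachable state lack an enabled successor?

Reachable = {0,4}
  0: a→4  [1 out]
  4: ∅  [no exit]
Path to 4: a

Answer: DEADLOCK at state 4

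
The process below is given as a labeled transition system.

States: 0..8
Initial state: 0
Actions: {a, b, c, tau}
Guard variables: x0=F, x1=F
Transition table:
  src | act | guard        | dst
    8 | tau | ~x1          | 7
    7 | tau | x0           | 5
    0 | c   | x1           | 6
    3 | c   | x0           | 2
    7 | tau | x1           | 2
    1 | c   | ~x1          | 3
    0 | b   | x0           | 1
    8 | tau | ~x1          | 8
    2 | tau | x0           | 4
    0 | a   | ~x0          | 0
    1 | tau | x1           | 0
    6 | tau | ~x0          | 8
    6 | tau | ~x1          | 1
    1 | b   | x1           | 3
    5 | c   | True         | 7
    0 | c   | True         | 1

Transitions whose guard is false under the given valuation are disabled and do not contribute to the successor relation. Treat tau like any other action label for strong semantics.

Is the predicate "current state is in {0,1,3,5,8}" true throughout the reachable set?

Answer: INVARIANT HOLDS

Working:
Inv-set: {0,1,3,5,8}
Reach set: {0,1,3}
  0: safe
  1: safe
  3: safe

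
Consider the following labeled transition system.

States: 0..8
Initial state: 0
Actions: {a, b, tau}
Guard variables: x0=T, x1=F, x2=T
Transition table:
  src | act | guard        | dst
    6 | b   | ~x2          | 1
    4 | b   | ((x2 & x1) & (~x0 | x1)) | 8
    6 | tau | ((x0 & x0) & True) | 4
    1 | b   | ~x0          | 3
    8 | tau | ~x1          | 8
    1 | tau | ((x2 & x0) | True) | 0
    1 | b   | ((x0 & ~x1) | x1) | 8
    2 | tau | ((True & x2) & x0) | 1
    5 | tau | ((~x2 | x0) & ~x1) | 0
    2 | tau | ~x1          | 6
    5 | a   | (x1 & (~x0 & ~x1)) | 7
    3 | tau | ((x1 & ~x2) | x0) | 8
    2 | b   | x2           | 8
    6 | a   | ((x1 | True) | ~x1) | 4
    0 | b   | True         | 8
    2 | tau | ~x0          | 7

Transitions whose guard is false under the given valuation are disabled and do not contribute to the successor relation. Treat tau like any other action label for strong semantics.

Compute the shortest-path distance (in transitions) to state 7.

Answer: UNREACHABLE

Analysis:
Layered search for 7:
  Layer 0: {0}
  Layer 1: {8}
7 never appears.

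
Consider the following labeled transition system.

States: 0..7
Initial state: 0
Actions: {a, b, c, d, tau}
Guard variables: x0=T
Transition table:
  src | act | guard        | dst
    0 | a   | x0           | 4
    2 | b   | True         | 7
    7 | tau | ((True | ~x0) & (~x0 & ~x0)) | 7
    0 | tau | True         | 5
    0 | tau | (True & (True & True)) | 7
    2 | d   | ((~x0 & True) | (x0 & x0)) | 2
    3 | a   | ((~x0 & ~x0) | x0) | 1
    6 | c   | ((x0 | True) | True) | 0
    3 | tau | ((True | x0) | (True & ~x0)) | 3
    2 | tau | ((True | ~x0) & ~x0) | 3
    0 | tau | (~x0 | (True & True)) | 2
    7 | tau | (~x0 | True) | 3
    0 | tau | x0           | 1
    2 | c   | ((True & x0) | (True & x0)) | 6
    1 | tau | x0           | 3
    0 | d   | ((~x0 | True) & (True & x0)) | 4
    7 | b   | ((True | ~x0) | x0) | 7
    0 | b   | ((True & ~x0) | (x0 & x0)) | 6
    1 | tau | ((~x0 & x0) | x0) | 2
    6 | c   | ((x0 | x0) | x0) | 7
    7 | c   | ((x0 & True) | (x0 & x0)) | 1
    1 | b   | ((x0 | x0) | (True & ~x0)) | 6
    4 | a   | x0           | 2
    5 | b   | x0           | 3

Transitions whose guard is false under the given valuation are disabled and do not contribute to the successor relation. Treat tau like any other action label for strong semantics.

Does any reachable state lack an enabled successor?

Reachable = {0,1,2,3,4,5,6,7}
  0: a→4  b→6  d→4  tau→1  tau→2  tau→5  tau→7  [7 out]
  1: b→6  tau→2  tau→3  [3 out]
  2: b→7  c→6  d→2  [3 out]
  3: a→1  tau→3  [2 out]
  4: a→2  [1 out]
  5: b→3  [1 out]
  6: c→0  c→7  [2 out]
  7: b→7  c→1  tau→3  [3 out]

Answer: DEADLOCK-FREE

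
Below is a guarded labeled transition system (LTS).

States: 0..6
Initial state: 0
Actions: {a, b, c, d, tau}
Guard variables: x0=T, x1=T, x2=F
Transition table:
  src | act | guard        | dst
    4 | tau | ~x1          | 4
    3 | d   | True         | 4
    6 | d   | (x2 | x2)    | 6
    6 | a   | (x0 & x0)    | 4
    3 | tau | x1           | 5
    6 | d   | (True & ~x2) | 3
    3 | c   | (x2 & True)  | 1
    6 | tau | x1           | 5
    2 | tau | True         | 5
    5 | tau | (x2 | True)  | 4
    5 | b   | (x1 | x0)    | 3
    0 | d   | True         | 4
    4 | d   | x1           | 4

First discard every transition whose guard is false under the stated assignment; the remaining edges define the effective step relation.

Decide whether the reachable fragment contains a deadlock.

Reachable = {0,4}
  0: d→4  [1 exit(s)]
  4: d→4  [1 exit(s)]

Answer: DEADLOCK-FREE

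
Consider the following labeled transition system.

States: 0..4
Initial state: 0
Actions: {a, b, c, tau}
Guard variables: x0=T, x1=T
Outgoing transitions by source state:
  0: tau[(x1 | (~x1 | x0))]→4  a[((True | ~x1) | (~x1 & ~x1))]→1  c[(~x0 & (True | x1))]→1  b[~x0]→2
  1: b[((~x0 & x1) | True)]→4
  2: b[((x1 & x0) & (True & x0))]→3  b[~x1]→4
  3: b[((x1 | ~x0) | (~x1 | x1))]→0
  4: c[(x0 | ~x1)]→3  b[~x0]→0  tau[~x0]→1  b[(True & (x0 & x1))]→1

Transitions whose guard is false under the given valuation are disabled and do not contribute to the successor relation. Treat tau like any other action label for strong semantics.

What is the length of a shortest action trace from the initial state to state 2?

Answer: UNREACHABLE

Analysis:
BFS to 2:
  Layer 0: {0}
  Layer 1: {1,4}
  Layer 2: {3}
2 never appears.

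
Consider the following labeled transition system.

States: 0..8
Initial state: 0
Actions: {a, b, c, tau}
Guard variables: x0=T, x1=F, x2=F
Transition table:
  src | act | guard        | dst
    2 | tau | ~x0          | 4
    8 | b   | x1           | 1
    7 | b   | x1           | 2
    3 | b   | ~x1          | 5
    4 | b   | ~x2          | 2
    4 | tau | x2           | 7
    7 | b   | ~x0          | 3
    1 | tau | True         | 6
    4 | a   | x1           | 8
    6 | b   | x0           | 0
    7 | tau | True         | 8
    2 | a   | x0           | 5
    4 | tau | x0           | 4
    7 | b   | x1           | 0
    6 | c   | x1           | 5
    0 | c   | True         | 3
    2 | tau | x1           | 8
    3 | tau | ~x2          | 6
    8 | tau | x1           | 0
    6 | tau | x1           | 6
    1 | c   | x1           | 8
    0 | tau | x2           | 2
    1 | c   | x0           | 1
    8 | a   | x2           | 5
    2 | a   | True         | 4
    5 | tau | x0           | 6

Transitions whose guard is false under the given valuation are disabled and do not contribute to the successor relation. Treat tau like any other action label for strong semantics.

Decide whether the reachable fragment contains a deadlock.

Answer: DEADLOCK-FREE

Analysis:
R = {0,3,5,6}
  0: c→3  [deg 1]
  3: b→5  tau→6  [deg 2]
  5: tau→6  [deg 1]
  6: b→0  [deg 1]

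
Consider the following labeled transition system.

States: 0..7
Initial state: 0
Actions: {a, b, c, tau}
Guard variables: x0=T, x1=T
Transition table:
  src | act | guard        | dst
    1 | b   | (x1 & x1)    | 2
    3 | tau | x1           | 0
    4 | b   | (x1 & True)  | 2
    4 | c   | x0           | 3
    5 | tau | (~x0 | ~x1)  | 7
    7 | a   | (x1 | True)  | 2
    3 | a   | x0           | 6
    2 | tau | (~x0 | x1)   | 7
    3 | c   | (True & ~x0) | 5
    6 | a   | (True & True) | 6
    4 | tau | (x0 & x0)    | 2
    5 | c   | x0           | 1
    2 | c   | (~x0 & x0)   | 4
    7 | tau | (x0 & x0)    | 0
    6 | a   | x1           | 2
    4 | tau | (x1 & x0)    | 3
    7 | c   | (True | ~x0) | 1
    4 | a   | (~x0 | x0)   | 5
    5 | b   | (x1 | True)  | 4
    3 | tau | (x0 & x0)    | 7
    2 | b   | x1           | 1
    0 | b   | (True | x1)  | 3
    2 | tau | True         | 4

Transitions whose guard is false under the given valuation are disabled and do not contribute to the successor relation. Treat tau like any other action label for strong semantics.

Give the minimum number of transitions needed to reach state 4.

Answer: 4

Analysis:
BFS to 4:
  depth 0: {0}
  depth 1: {3}
  depth 2: {6,7}
  depth 3: {1,2}
  depth 4: {4}
first hit 4 at d=4 via b·a·a·tau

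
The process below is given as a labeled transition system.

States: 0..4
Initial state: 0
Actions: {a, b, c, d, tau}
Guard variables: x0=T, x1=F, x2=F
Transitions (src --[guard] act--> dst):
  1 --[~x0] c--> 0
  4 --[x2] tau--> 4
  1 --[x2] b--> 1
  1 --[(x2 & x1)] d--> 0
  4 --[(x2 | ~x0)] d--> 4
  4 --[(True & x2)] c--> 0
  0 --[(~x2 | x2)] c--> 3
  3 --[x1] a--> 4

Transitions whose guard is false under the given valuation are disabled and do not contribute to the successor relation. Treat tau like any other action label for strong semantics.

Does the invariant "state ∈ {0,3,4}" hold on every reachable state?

Safe = {0,3,4}
R = {0,3}
  0: ✓
  3: ✓

Answer: INVARIANT HOLDS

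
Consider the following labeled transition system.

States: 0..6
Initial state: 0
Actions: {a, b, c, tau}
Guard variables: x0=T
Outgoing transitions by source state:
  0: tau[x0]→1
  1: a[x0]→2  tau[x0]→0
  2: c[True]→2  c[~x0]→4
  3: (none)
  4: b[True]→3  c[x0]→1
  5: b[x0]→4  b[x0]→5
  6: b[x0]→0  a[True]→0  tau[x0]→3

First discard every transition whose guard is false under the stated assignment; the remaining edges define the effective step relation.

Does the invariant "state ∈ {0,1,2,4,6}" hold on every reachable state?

Allowed set {0,1,2,4,6}
Reachable = {0,1,2}
  0: safe
  1: safe
  2: safe

Answer: INVARIANT HOLDS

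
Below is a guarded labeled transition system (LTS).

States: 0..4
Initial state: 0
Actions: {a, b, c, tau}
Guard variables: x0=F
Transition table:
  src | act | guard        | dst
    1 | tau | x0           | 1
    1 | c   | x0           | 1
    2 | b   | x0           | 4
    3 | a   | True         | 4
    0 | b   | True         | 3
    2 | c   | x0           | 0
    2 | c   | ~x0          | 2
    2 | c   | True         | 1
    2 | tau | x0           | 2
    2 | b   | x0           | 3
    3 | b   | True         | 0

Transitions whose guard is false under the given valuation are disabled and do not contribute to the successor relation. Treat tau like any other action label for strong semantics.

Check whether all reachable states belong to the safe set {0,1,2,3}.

Allowed set {0,1,2,3}
Reachable = {0,3,4}
  0: ✓
  3: ✓
  4: outside
witness against invariant: b·a → 4

Answer: INVARIANT VIOLATED at state 4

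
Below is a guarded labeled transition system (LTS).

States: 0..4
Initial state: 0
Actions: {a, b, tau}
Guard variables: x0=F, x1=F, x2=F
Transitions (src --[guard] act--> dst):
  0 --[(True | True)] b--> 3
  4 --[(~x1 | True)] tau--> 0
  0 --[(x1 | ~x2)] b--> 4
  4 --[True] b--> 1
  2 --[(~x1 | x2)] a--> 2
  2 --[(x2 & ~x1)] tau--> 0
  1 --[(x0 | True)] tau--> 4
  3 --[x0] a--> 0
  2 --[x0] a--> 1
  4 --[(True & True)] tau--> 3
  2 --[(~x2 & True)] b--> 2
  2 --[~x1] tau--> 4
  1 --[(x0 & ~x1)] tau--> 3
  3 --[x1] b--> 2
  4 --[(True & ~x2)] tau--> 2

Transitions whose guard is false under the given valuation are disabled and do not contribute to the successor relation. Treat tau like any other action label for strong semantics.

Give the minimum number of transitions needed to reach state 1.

Answer: 2

Trace:
Layered search for 1:
  depth 0: {0}
  depth 1: {3,4}
  depth 2: {1,2}
1 enters at depth 2; path b·b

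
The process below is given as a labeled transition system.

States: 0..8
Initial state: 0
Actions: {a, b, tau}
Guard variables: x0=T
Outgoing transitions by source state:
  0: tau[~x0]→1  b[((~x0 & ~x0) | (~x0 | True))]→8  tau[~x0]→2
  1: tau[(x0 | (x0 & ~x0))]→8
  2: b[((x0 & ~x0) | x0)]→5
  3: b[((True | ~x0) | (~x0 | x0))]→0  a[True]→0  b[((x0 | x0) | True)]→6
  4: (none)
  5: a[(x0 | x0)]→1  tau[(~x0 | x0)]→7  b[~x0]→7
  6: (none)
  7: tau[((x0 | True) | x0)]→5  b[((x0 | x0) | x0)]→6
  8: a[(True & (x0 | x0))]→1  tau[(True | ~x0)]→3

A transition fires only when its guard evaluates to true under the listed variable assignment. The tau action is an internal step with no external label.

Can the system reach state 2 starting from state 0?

Guard filter leaves 12 enabled edge(s).
Layer 0: {0}
Layer 1: {8}  cumulative {0,8}
Layer 2: {1,3}  cumulative {0,1,3,8}
Layer 3: {6}  cumulative {0,1,3,6,8}
Reach set: {0,1,3,6,8}

Answer: UNREACHABLE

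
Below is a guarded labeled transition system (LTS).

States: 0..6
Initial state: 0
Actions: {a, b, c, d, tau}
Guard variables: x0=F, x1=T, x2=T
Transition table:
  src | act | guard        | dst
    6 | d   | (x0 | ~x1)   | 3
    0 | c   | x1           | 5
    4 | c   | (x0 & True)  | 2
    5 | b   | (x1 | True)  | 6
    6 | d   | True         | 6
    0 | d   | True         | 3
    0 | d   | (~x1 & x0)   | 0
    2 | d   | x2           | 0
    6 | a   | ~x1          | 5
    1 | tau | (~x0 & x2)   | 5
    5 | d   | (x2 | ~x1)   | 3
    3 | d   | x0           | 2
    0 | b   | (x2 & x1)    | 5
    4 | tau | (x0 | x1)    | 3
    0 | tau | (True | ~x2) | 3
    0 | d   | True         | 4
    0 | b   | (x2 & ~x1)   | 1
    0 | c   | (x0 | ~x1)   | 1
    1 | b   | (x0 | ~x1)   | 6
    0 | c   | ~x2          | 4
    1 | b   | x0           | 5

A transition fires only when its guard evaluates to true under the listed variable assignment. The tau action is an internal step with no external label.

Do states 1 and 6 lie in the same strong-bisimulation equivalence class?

Answer: NOT BISIMILAR

Working:
Bisimulation quotient by refinement:
  round 0: {{0,1,2,3,4,5,6}}
  round 1: {{0},{1,4},{2,6},{3},{5}}
  round 2: {{0},{1},{2},{3},{4},{5},{6}}
7 equivalence class(es) (converged in 3)
class of 1: {1}; class of 6: {6}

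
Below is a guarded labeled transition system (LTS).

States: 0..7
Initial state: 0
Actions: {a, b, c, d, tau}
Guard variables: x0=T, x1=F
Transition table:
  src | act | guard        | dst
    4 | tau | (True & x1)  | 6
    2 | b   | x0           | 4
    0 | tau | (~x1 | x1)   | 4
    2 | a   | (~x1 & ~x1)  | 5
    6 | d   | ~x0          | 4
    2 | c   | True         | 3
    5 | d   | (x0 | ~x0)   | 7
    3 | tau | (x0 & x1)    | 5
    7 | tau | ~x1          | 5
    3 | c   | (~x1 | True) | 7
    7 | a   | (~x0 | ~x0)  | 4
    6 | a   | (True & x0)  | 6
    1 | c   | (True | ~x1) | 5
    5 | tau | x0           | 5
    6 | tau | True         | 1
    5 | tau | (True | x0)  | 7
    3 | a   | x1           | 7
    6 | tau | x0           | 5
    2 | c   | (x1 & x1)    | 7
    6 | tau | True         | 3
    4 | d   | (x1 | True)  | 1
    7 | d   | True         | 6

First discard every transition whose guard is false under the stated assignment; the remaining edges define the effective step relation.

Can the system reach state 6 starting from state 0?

Answer: REACHABLE

Trace:
Guard filter leaves 16 enabled edge(s).
Layer 0: {0}
Layer 1: {4}  cumulative {0,4}
Layer 2: {1}  cumulative {0,1,4}
Layer 3: {5}  cumulative {0,1,4,5}
Layer 4: {7}  cumulative {0,1,4,5,7}
Layer 5: {6}  cumulative {0,1,4,5,6,7}
Layer 6: {3}  cumulative {0,1,3,4,5,6,7}
Reachable = {0,1,3,4,5,6,7}
trace reaching 6: tau·d·c·d·d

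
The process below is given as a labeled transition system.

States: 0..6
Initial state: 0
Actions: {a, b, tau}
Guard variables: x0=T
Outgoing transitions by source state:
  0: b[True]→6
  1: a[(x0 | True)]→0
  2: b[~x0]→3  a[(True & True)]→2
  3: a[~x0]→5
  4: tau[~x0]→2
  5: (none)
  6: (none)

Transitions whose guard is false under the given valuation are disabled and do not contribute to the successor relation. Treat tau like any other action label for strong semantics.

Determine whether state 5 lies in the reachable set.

After dropping false guards: 3 live edges.
L0 = {0}
L1 = {6}  total {0,6}
R = {0,6}

Answer: UNREACHABLE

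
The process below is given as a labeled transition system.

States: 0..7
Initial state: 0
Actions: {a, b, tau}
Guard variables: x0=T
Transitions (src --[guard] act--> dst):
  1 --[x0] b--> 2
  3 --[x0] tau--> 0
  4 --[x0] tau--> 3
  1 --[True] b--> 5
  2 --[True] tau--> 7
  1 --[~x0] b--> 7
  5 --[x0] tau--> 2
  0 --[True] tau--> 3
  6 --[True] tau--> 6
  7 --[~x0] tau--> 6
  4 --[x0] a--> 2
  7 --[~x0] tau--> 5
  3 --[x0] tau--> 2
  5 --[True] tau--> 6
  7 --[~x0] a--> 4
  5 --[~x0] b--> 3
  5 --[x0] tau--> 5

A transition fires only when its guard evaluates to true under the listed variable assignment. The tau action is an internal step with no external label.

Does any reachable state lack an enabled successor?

Reach set: {0,2,3,7}
  0: tau→3  [deg 1]
  2: tau→7  [deg 1]
  3: tau→0  tau→2  [deg 2]
  7: ∅  [deadlock]
witness 7: tau·tau·tau

Answer: DEADLOCK at state 7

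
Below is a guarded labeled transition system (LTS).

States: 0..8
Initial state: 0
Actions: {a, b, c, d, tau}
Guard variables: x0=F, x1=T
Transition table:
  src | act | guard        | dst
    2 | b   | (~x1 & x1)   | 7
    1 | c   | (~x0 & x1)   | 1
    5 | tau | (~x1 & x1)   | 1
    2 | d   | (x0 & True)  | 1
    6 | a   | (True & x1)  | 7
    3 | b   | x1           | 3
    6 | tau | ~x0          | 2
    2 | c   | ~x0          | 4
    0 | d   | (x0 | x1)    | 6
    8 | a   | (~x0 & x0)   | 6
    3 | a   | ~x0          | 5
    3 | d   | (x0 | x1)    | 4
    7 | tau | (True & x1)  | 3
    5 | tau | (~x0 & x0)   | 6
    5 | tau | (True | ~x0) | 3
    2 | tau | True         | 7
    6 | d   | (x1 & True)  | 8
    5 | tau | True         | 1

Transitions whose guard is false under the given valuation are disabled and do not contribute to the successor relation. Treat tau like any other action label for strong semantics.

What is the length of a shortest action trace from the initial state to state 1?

BFS to 1:
  L0 = {0}
  L1 = {6}
  L2 = {2,7,8}
  L3 = {3,4}
  L4 = {5}
  L5 = {1}
depth(1)=5, e.g. d·a·tau·a·tau

Answer: 5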